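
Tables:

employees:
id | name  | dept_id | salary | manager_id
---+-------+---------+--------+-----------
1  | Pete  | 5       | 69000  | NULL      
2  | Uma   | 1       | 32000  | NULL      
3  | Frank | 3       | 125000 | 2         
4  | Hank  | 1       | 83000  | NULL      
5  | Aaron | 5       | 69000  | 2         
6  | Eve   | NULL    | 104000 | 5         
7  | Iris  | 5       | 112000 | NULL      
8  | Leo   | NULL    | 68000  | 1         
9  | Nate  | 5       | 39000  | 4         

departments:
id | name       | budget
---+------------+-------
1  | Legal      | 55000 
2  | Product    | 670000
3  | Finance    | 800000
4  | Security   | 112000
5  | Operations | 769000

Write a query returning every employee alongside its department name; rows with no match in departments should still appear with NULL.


LEFT JOIN keeps every row from employees (the left table); where dept_id has no match in departments, the department columns become NULL. Walk through each employee:
  - employee 1 (Pete): dept_id=5 -> matches Operations
  - employee 2 (Uma): dept_id=1 -> matches Legal
  - employee 3 (Frank): dept_id=3 -> matches Finance
  - employee 4 (Hank): dept_id=1 -> matches Legal
  - employee 5 (Aaron): dept_id=5 -> matches Operations
  - employee 6 (Eve): dept_id=NULL, no match -> kept with NULL
  - employee 7 (Iris): dept_id=5 -> matches Operations
  - employee 8 (Leo): dept_id=NULL, no match -> kept with NULL
  - employee 9 (Nate): dept_id=5 -> matches Operations
All 9 rows appear; 2 have NULL department.

SQL:
SELECT a.name, b.name AS department
FROM employees a
LEFT JOIN departments b ON a.dept_id = b.id

Result:
name  | department
------+-----------
Pete  | Operations
Uma   | Legal     
Frank | Finance   
Hank  | Legal     
Aaron | Operations
Eve   | NULL      
Iris  | Operations
Leo   | NULL      
Nate  | Operations


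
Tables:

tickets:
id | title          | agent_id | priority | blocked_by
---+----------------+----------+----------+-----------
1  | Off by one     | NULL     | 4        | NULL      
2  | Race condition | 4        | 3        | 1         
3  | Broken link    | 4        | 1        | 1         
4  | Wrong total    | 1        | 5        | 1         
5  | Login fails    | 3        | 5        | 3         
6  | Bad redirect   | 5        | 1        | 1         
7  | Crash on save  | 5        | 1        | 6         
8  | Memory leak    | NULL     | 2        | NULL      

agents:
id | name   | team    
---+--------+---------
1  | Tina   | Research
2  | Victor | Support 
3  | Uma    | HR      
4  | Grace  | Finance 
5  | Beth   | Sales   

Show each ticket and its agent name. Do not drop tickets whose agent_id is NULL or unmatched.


LEFT JOIN keeps every row from tickets (the left table); where agent_id has no match in agents, the agent columns become NULL. Walk through each ticket:
  - ticket 1 (Off by one): agent_id=NULL, no match -> kept with NULL
  - ticket 2 (Race condition): agent_id=4 -> matches Grace
  - ticket 3 (Broken link): agent_id=4 -> matches Grace
  - ticket 4 (Wrong total): agent_id=1 -> matches Tina
  - ticket 5 (Login fails): agent_id=3 -> matches Uma
  - ticket 6 (Bad redirect): agent_id=5 -> matches Beth
  - ticket 7 (Crash on save): agent_id=5 -> matches Beth
  - ticket 8 (Memory leak): agent_id=NULL, no match -> kept with NULL
All 8 rows appear; 2 have NULL agent.

SQL:
SELECT a.title, b.name AS agent
FROM tickets a
LEFT JOIN agents b ON a.agent_id = b.id

Result:
title          | agent
---------------+------
Off by one     | NULL 
Race condition | Grace
Broken link    | Grace
Wrong total    | Tina 
Login fails    | Uma  
Bad redirect   | Beth 
Crash on save  | Beth 
Memory leak    | NULL 


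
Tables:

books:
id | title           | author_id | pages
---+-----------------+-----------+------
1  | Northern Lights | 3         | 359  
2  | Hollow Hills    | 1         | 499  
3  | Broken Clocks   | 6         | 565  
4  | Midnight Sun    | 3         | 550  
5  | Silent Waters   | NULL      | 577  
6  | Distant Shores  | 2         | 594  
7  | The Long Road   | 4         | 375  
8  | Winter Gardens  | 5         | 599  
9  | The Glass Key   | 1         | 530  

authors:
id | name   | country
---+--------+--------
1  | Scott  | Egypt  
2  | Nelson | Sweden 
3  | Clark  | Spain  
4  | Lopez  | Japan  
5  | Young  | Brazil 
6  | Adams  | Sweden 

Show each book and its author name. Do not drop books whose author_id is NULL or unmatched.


LEFT JOIN keeps every row from books (the left table); where author_id has no match in authors, the author columns become NULL. Walk through each book:
  - book 1 (Northern Lights): author_id=3 -> matches Clark
  - book 2 (Hollow Hills): author_id=1 -> matches Scott
  - book 3 (Broken Clocks): author_id=6 -> matches Adams
  - book 4 (Midnight Sun): author_id=3 -> matches Clark
  - book 5 (Silent Waters): author_id=NULL, no match -> kept with NULL
  - book 6 (Distant Shores): author_id=2 -> matches Nelson
  - book 7 (The Long Road): author_id=4 -> matches Lopez
  - book 8 (Winter Gardens): author_id=5 -> matches Young
  - book 9 (The Glass Key): author_id=1 -> matches Scott
All 9 rows appear; 1 has NULL author.

SQL:
SELECT a.title, b.name AS author
FROM books a
LEFT JOIN authors b ON a.author_id = b.id

Result:
title           | author
----------------+-------
Northern Lights | Clark 
Hollow Hills    | Scott 
Broken Clocks   | Adams 
Midnight Sun    | Clark 
Silent Waters   | NULL  
Distant Shores  | Nelson
The Long Road   | Lopez 
Winter Gardens  | Young 
The Glass Key   | Scott 


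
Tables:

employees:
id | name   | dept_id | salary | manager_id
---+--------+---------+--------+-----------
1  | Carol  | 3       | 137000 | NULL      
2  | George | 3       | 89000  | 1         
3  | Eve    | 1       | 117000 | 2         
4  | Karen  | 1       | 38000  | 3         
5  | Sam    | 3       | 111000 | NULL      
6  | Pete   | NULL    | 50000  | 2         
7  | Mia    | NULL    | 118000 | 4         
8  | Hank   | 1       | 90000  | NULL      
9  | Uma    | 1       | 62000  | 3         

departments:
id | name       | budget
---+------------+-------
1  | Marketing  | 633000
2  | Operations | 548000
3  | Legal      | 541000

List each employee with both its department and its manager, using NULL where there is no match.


Two LEFT JOINs from the same base table employees: one to departments via dept_id, one to employees itself via manager_id. Both are LEFT so every employee is preserved.
Match against departments:
  - employee 1 (Carol): dept_id=3 -> matches Legal
  - employee 2 (George): dept_id=3 -> matches Legal
  - employee 3 (Eve): dept_id=1 -> matches Marketing
  - employee 4 (Karen): dept_id=1 -> matches Marketing
  - employee 5 (Sam): dept_id=3 -> matches Legal
  - employee 6 (Pete): dept_id=NULL, no match -> kept with NULL
  - employee 7 (Mia): dept_id=NULL, no match -> kept with NULL
  - employee 8 (Hank): dept_id=1 -> matches Marketing
  - employee 9 (Uma): dept_id=1 -> matches Marketing
Match against employees (self):
  - employee 1 (Carol): manager_id=NULL -> NULL
  - employee 2 (George): manager_id=1 -> Carol
  - employee 3 (Eve): manager_id=2 -> George
  - employee 4 (Karen): manager_id=3 -> Eve
  - employee 5 (Sam): manager_id=NULL -> NULL
  - employee 6 (Pete): manager_id=2 -> George
  - employee 7 (Mia): manager_id=4 -> Karen
  - employee 8 (Hank): manager_id=NULL -> NULL
  - employee 9 (Uma): manager_id=3 -> Eve

SQL:
SELECT a.name, b.name AS department, c.name AS manager
FROM employees a
LEFT JOIN departments b ON a.dept_id = b.id
LEFT JOIN employees c ON a.manager_id = c.id

Result:
name   | department | manager
-------+------------+--------
Carol  | Legal      | NULL   
George | Legal      | Carol  
Eve    | Marketing  | George 
Karen  | Marketing  | Eve    
Sam    | Legal      | NULL   
Pete   | NULL       | George 
Mia    | NULL       | Karen  
Hank   | Marketing  | NULL   
Uma    | Marketing  | Eve    


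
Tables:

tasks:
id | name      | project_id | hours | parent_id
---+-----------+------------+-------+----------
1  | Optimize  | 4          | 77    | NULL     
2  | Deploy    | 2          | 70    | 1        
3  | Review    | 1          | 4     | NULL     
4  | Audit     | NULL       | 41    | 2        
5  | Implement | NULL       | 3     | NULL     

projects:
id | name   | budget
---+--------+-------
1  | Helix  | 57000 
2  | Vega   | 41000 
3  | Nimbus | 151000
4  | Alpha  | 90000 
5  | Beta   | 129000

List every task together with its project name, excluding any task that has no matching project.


INNER JOIN keeps only tasks rows whose project_id matches an id in projects. Walk through each task:
  - task 1 (Optimize): project_id=4 -> matches Alpha
  - task 2 (Deploy): project_id=2 -> matches Vega
  - task 3 (Review): project_id=1 -> matches Helix
  - task 4 (Audit): project_id=NULL, no match -> dropped
  - task 5 (Implement): project_id=NULL, no match -> dropped
So 2 of 5 rows are dropped.

SQL:
SELECT a.name, b.name AS project
FROM tasks a
INNER JOIN projects b ON a.project_id = b.id

Result:
name     | project
---------+--------
Optimize | Alpha  
Deploy   | Vega   
Review   | Helix  


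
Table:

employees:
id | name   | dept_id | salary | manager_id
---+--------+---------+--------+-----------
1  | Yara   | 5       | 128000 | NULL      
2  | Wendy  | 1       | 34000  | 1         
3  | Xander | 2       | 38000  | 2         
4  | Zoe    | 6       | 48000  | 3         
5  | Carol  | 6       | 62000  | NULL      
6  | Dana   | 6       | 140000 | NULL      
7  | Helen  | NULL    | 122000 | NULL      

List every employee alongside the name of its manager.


This is a self-join: employees is joined to a second copy of itself, matching each row's manager_id to another row's id. Use LEFT JOIN so rows with manager_id=NULL are kept.
  - employee 1 (Yara): manager_id=NULL -> NULL
  - employee 2 (Wendy): manager_id=1 -> Yara
  - employee 3 (Xander): manager_id=2 -> Wendy
  - employee 4 (Zoe): manager_id=3 -> Xander
  - employee 5 (Carol): manager_id=NULL -> NULL
  - employee 6 (Dana): manager_id=NULL -> NULL
  - employee 7 (Helen): manager_id=NULL -> NULL

SQL:
SELECT a.name AS item, b.name AS manager
FROM employees a
LEFT JOIN employees b ON a.manager_id = b.id

Result:
item   | manager
-------+--------
Yara   | NULL   
Wendy  | Yara   
Xander | Wendy  
Zoe    | Xander 
Carol  | NULL   
Dana   | NULL   
Helen  | NULL   


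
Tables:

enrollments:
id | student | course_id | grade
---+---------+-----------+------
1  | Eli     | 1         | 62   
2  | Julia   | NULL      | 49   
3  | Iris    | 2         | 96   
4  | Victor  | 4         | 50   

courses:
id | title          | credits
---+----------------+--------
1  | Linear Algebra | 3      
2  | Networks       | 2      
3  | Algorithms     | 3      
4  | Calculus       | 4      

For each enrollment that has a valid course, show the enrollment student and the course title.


INNER JOIN keeps only enrollments rows whose course_id matches an id in courses. Walk through each enrollment:
  - enrollment 1 (Eli): course_id=1 -> matches Linear Algebra
  - enrollment 2 (Julia): course_id=NULL, no match -> dropped
  - enrollment 3 (Iris): course_id=2 -> matches Networks
  - enrollment 4 (Victor): course_id=4 -> matches Calculus
So 1 of 4 rows is dropped.

SQL:
SELECT a.student, b.title AS course
FROM enrollments a
INNER JOIN courses b ON a.course_id = b.id

Result:
student | course        
--------+---------------
Eli     | Linear Algebra
Iris    | Networks      
Victor  | Calculus      


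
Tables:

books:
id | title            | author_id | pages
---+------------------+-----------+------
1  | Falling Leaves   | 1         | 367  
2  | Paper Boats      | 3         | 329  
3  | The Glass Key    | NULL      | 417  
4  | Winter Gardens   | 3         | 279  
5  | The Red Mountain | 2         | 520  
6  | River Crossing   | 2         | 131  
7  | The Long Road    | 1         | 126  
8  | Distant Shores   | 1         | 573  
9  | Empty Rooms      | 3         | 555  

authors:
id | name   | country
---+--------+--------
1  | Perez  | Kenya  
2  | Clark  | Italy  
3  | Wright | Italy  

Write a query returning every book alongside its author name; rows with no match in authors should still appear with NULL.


LEFT JOIN keeps every row from books (the left table); where author_id has no match in authors, the author columns become NULL. Walk through each book:
  - book 1 (Falling Leaves): author_id=1 -> matches Perez
  - book 2 (Paper Boats): author_id=3 -> matches Wright
  - book 3 (The Glass Key): author_id=NULL, no match -> kept with NULL
  - book 4 (Winter Gardens): author_id=3 -> matches Wright
  - book 5 (The Red Mountain): author_id=2 -> matches Clark
  - book 6 (River Crossing): author_id=2 -> matches Clark
  - book 7 (The Long Road): author_id=1 -> matches Perez
  - book 8 (Distant Shores): author_id=1 -> matches Perez
  - book 9 (Empty Rooms): author_id=3 -> matches Wright
All 9 rows appear; 1 has NULL author.

SQL:
SELECT a.title, b.name AS author
FROM books a
LEFT JOIN authors b ON a.author_id = b.id

Result:
title            | author
-----------------+-------
Falling Leaves   | Perez 
Paper Boats      | Wright
The Glass Key    | NULL  
Winter Gardens   | Wright
The Red Mountain | Clark 
River Crossing   | Clark 
The Long Road    | Perez 
Distant Shores   | Perez 
Empty Rooms      | Wright


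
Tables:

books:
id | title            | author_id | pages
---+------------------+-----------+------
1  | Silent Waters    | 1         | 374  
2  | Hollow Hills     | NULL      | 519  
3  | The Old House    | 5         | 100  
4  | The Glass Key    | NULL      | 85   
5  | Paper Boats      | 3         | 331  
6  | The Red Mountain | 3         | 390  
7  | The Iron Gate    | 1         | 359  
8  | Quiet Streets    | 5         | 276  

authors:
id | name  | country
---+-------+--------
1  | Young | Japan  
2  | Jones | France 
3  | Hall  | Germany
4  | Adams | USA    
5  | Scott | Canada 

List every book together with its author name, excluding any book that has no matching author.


INNER JOIN keeps only books rows whose author_id matches an id in authors. Walk through each book:
  - book 1 (Silent Waters): author_id=1 -> matches Young
  - book 2 (Hollow Hills): author_id=NULL, no match -> dropped
  - book 3 (The Old House): author_id=5 -> matches Scott
  - book 4 (The Glass Key): author_id=NULL, no match -> dropped
  - book 5 (Paper Boats): author_id=3 -> matches Hall
  - book 6 (The Red Mountain): author_id=3 -> matches Hall
  - book 7 (The Iron Gate): author_id=1 -> matches Young
  - book 8 (Quiet Streets): author_id=5 -> matches Scott
So 2 of 8 rows are dropped.

SQL:
SELECT a.title, b.name AS author
FROM books a
INNER JOIN authors b ON a.author_id = b.id

Result:
title            | author
-----------------+-------
Silent Waters    | Young 
The Old House    | Scott 
Paper Boats      | Hall  
The Red Mountain | Hall  
The Iron Gate    | Young 
Quiet Streets    | Scott 


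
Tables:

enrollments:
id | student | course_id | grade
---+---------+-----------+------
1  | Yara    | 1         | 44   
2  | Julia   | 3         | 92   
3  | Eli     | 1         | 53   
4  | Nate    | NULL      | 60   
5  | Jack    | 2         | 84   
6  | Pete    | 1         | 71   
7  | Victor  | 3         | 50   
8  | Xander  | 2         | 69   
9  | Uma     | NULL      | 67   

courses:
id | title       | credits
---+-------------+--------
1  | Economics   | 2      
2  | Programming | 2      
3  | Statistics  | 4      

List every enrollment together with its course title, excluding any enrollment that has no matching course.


INNER JOIN keeps only enrollments rows whose course_id matches an id in courses. Walk through each enrollment:
  - enrollment 1 (Yara): course_id=1 -> matches Economics
  - enrollment 2 (Julia): course_id=3 -> matches Statistics
  - enrollment 3 (Eli): course_id=1 -> matches Economics
  - enrollment 4 (Nate): course_id=NULL, no match -> dropped
  - enrollment 5 (Jack): course_id=2 -> matches Programming
  - enrollment 6 (Pete): course_id=1 -> matches Economics
  - enrollment 7 (Victor): course_id=3 -> matches Statistics
  - enrollment 8 (Xander): course_id=2 -> matches Programming
  - enrollment 9 (Uma): course_id=NULL, no match -> dropped
So 2 of 9 rows are dropped.

SQL:
SELECT a.student, b.title AS course
FROM enrollments a
INNER JOIN courses b ON a.course_id = b.id

Result:
student | course     
--------+------------
Yara    | Economics  
Julia   | Statistics 
Eli     | Economics  
Jack    | Programming
Pete    | Economics  
Victor  | Statistics 
Xander  | Programming


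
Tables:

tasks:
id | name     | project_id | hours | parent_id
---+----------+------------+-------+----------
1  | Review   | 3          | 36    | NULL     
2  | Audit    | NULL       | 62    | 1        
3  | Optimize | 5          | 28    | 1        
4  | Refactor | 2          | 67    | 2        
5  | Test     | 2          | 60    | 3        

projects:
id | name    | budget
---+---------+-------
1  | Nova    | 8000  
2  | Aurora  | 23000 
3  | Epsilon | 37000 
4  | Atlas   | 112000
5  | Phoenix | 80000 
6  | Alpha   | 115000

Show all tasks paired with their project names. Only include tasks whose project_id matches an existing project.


INNER JOIN keeps only tasks rows whose project_id matches an id in projects. Walk through each task:
  - task 1 (Review): project_id=3 -> matches Epsilon
  - task 2 (Audit): project_id=NULL, no match -> dropped
  - task 3 (Optimize): project_id=5 -> matches Phoenix
  - task 4 (Refactor): project_id=2 -> matches Aurora
  - task 5 (Test): project_id=2 -> matches Aurora
So 1 of 5 rows is dropped.

SQL:
SELECT a.name, b.name AS project
FROM tasks a
INNER JOIN projects b ON a.project_id = b.id

Result:
name     | project
---------+--------
Review   | Epsilon
Optimize | Phoenix
Refactor | Aurora 
Test     | Aurora 


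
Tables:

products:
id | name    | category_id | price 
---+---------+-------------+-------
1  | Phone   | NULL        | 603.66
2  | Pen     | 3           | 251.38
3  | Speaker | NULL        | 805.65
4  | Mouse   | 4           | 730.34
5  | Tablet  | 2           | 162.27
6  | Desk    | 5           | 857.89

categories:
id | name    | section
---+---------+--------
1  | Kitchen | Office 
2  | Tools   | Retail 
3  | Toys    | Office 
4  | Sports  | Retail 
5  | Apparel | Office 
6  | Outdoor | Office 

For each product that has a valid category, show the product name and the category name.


INNER JOIN keeps only products rows whose category_id matches an id in categories. Walk through each product:
  - product 1 (Phone): category_id=NULL, no match -> dropped
  - product 2 (Pen): category_id=3 -> matches Toys
  - product 3 (Speaker): category_id=NULL, no match -> dropped
  - product 4 (Mouse): category_id=4 -> matches Sports
  - product 5 (Tablet): category_id=2 -> matches Tools
  - product 6 (Desk): category_id=5 -> matches Apparel
So 2 of 6 rows are dropped.

SQL:
SELECT a.name, b.name AS category
FROM products a
INNER JOIN categories b ON a.category_id = b.id

Result:
name   | category
-------+---------
Pen    | Toys    
Mouse  | Sports  
Tablet | Tools   
Desk   | Apparel 


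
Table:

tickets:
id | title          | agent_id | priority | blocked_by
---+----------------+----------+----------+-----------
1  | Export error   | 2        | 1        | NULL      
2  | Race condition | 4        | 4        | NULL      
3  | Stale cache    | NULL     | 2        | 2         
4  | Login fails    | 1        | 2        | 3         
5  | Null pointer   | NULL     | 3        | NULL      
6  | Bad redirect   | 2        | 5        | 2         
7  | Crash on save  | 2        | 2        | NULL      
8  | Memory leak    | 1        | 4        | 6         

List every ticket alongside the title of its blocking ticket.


This is a self-join: tickets is joined to a second copy of itself, matching each row's blocked_by to another row's id. Use LEFT JOIN so rows with blocked_by=NULL are kept.
  - ticket 1 (Export error): blocked_by=NULL -> NULL
  - ticket 2 (Race condition): blocked_by=NULL -> NULL
  - ticket 3 (Stale cache): blocked_by=2 -> Race condition
  - ticket 4 (Login fails): blocked_by=3 -> Stale cache
  - ticket 5 (Null pointer): blocked_by=NULL -> NULL
  - ticket 6 (Bad redirect): blocked_by=2 -> Race condition
  - ticket 7 (Crash on save): blocked_by=NULL -> NULL
  - ticket 8 (Memory leak): blocked_by=6 -> Bad redirect

SQL:
SELECT a.title AS item, b.title AS blocked_by
FROM tickets a
LEFT JOIN tickets b ON a.blocked_by = b.id

Result:
item           | blocked_by    
---------------+---------------
Export error   | NULL          
Race condition | NULL          
Stale cache    | Race condition
Login fails    | Stale cache   
Null pointer   | NULL          
Bad redirect   | Race condition
Crash on save  | NULL          
Memory leak    | Bad redirect  


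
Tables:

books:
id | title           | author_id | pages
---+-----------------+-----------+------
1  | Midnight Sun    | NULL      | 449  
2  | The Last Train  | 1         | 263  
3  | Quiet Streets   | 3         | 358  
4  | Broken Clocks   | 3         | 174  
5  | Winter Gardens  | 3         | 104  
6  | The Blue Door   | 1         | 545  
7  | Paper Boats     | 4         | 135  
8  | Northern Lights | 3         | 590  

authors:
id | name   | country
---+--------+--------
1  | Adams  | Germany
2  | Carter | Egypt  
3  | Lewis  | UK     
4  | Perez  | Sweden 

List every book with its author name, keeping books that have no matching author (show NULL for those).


LEFT JOIN keeps every row from books (the left table); where author_id has no match in authors, the author columns become NULL. Walk through each book:
  - book 1 (Midnight Sun): author_id=NULL, no match -> kept with NULL
  - book 2 (The Last Train): author_id=1 -> matches Adams
  - book 3 (Quiet Streets): author_id=3 -> matches Lewis
  - book 4 (Broken Clocks): author_id=3 -> matches Lewis
  - book 5 (Winter Gardens): author_id=3 -> matches Lewis
  - book 6 (The Blue Door): author_id=1 -> matches Adams
  - book 7 (Paper Boats): author_id=4 -> matches Perez
  - book 8 (Northern Lights): author_id=3 -> matches Lewis
All 8 rows appear; 1 has NULL author.

SQL:
SELECT a.title, b.name AS author
FROM books a
LEFT JOIN authors b ON a.author_id = b.id

Result:
title           | author
----------------+-------
Midnight Sun    | NULL  
The Last Train  | Adams 
Quiet Streets   | Lewis 
Broken Clocks   | Lewis 
Winter Gardens  | Lewis 
The Blue Door   | Adams 
Paper Boats     | Perez 
Northern Lights | Lewis 


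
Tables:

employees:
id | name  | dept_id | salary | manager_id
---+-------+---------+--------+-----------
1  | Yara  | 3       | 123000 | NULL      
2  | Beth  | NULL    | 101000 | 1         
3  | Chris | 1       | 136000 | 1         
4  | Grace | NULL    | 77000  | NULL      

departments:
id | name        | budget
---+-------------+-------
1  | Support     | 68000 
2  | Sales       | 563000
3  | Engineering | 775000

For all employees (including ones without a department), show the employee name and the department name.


LEFT JOIN keeps every row from employees (the left table); where dept_id has no match in departments, the department columns become NULL. Walk through each employee:
  - employee 1 (Yara): dept_id=3 -> matches Engineering
  - employee 2 (Beth): dept_id=NULL, no match -> kept with NULL
  - employee 3 (Chris): dept_id=1 -> matches Support
  - employee 4 (Grace): dept_id=NULL, no match -> kept with NULL
All 4 rows appear; 2 have NULL department.

SQL:
SELECT a.name, b.name AS department
FROM employees a
LEFT JOIN departments b ON a.dept_id = b.id

Result:
name  | department 
------+------------
Yara  | Engineering
Beth  | NULL       
Chris | Support    
Grace | NULL       


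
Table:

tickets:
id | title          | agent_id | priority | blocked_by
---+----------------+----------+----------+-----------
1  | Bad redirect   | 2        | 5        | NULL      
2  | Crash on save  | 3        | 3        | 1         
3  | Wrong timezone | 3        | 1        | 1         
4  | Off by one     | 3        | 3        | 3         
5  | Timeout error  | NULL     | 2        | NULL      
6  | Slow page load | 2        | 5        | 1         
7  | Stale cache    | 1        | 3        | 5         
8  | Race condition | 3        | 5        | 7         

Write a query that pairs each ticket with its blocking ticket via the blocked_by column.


This is a self-join: tickets is joined to a second copy of itself, matching each row's blocked_by to another row's id. Use LEFT JOIN so rows with blocked_by=NULL are kept.
  - ticket 1 (Bad redirect): blocked_by=NULL -> NULL
  - ticket 2 (Crash on save): blocked_by=1 -> Bad redirect
  - ticket 3 (Wrong timezone): blocked_by=1 -> Bad redirect
  - ticket 4 (Off by one): blocked_by=3 -> Wrong timezone
  - ticket 5 (Timeout error): blocked_by=NULL -> NULL
  - ticket 6 (Slow page load): blocked_by=1 -> Bad redirect
  - ticket 7 (Stale cache): blocked_by=5 -> Timeout error
  - ticket 8 (Race condition): blocked_by=7 -> Stale cache

SQL:
SELECT a.title AS item, b.title AS blocked_by
FROM tickets a
LEFT JOIN tickets b ON a.blocked_by = b.id

Result:
item           | blocked_by    
---------------+---------------
Bad redirect   | NULL          
Crash on save  | Bad redirect  
Wrong timezone | Bad redirect  
Off by one     | Wrong timezone
Timeout error  | NULL          
Slow page load | Bad redirect  
Stale cache    | Timeout error 
Race condition | Stale cache   


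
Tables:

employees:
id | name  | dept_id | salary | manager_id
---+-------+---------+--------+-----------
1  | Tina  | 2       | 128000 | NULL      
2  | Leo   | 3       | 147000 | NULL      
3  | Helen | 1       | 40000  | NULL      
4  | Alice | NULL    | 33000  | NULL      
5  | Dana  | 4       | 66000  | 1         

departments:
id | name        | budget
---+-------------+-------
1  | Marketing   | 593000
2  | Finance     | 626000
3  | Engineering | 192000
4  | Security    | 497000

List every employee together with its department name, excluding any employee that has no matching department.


INNER JOIN keeps only employees rows whose dept_id matches an id in departments. Walk through each employee:
  - employee 1 (Tina): dept_id=2 -> matches Finance
  - employee 2 (Leo): dept_id=3 -> matches Engineering
  - employee 3 (Helen): dept_id=1 -> matches Marketing
  - employee 4 (Alice): dept_id=NULL, no match -> dropped
  - employee 5 (Dana): dept_id=4 -> matches Security
So 1 of 5 rows is dropped.

SQL:
SELECT a.name, b.name AS department
FROM employees a
INNER JOIN departments b ON a.dept_id = b.id

Result:
name  | department 
------+------------
Tina  | Finance    
Leo   | Engineering
Helen | Marketing  
Dana  | Security   


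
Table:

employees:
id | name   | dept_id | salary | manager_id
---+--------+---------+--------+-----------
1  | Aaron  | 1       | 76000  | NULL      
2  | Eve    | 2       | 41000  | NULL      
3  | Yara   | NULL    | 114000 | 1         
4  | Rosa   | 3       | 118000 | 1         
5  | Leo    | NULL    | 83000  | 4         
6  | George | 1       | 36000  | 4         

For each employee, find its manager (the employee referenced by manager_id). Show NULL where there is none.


This is a self-join: employees is joined to a second copy of itself, matching each row's manager_id to another row's id. Use LEFT JOIN so rows with manager_id=NULL are kept.
  - employee 1 (Aaron): manager_id=NULL -> NULL
  - employee 2 (Eve): manager_id=NULL -> NULL
  - employee 3 (Yara): manager_id=1 -> Aaron
  - employee 4 (Rosa): manager_id=1 -> Aaron
  - employee 5 (Leo): manager_id=4 -> Rosa
  - employee 6 (George): manager_id=4 -> Rosa

SQL:
SELECT a.name AS item, b.name AS manager
FROM employees a
LEFT JOIN employees b ON a.manager_id = b.id

Result:
item   | manager
-------+--------
Aaron  | NULL   
Eve    | NULL   
Yara   | Aaron  
Rosa   | Aaron  
Leo    | Rosa   
George | Rosa   


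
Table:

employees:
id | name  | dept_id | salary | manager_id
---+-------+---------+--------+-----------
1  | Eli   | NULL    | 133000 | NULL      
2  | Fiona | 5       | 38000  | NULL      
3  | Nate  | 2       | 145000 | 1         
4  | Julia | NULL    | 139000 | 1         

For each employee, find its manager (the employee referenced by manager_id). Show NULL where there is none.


This is a self-join: employees is joined to a second copy of itself, matching each row's manager_id to another row's id. Use LEFT JOIN so rows with manager_id=NULL are kept.
  - employee 1 (Eli): manager_id=NULL -> NULL
  - employee 2 (Fiona): manager_id=NULL -> NULL
  - employee 3 (Nate): manager_id=1 -> Eli
  - employee 4 (Julia): manager_id=1 -> Eli

SQL:
SELECT a.name AS item, b.name AS manager
FROM employees a
LEFT JOIN employees b ON a.manager_id = b.id

Result:
item  | manager
------+--------
Eli   | NULL   
Fiona | NULL   
Nate  | Eli    
Julia | Eli    


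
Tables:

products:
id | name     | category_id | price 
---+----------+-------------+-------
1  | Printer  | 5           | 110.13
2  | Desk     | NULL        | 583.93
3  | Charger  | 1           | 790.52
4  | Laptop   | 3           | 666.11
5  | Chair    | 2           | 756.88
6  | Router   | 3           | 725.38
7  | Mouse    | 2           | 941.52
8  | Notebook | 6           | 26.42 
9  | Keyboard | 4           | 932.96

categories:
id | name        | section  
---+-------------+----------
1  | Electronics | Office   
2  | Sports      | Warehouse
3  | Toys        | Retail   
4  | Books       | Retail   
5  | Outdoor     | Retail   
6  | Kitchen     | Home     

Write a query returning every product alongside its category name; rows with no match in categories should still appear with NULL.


LEFT JOIN keeps every row from products (the left table); where category_id has no match in categories, the category columns become NULL. Walk through each product:
  - product 1 (Printer): category_id=5 -> matches Outdoor
  - product 2 (Desk): category_id=NULL, no match -> kept with NULL
  - product 3 (Charger): category_id=1 -> matches Electronics
  - product 4 (Laptop): category_id=3 -> matches Toys
  - product 5 (Chair): category_id=2 -> matches Sports
  - product 6 (Router): category_id=3 -> matches Toys
  - product 7 (Mouse): category_id=2 -> matches Sports
  - product 8 (Notebook): category_id=6 -> matches Kitchen
  - product 9 (Keyboard): category_id=4 -> matches Books
All 9 rows appear; 1 has NULL category.

SQL:
SELECT a.name, b.name AS category
FROM products a
LEFT JOIN categories b ON a.category_id = b.id

Result:
name     | category   
---------+------------
Printer  | Outdoor    
Desk     | NULL       
Charger  | Electronics
Laptop   | Toys       
Chair    | Sports     
Router   | Toys       
Mouse    | Sports     
Notebook | Kitchen    
Keyboard | Books      


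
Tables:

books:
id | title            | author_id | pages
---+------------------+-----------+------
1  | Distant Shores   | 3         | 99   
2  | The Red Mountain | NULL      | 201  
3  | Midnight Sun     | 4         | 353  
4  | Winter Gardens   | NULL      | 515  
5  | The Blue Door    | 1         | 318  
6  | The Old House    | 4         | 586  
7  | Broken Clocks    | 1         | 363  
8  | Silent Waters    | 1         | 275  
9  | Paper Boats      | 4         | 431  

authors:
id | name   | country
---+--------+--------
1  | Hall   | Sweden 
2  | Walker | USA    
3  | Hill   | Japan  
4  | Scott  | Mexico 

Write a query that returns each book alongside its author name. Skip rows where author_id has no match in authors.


INNER JOIN keeps only books rows whose author_id matches an id in authors. Walk through each book:
  - book 1 (Distant Shores): author_id=3 -> matches Hill
  - book 2 (The Red Mountain): author_id=NULL, no match -> dropped
  - book 3 (Midnight Sun): author_id=4 -> matches Scott
  - book 4 (Winter Gardens): author_id=NULL, no match -> dropped
  - book 5 (The Blue Door): author_id=1 -> matches Hall
  - book 6 (The Old House): author_id=4 -> matches Scott
  - book 7 (Broken Clocks): author_id=1 -> matches Hall
  - book 8 (Silent Waters): author_id=1 -> matches Hall
  - book 9 (Paper Boats): author_id=4 -> matches Scott
So 2 of 9 rows are dropped.

SQL:
SELECT a.title, b.name AS author
FROM books a
INNER JOIN authors b ON a.author_id = b.id

Result:
title          | author
---------------+-------
Distant Shores | Hill  
Midnight Sun   | Scott 
The Blue Door  | Hall  
The Old House  | Scott 
Broken Clocks  | Hall  
Silent Waters  | Hall  
Paper Boats    | Scott 


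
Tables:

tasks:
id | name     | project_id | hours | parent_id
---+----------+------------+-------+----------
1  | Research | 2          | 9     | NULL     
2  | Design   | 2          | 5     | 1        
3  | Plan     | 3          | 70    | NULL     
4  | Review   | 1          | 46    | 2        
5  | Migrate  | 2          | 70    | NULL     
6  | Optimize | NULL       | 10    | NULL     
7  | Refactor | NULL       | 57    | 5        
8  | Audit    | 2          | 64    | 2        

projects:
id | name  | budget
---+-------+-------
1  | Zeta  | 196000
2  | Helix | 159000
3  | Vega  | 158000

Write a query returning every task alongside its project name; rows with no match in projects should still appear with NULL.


LEFT JOIN keeps every row from tasks (the left table); where project_id has no match in projects, the project columns become NULL. Walk through each task:
  - task 1 (Research): project_id=2 -> matches Helix
  - task 2 (Design): project_id=2 -> matches Helix
  - task 3 (Plan): project_id=3 -> matches Vega
  - task 4 (Review): project_id=1 -> matches Zeta
  - task 5 (Migrate): project_id=2 -> matches Helix
  - task 6 (Optimize): project_id=NULL, no match -> kept with NULL
  - task 7 (Refactor): project_id=NULL, no match -> kept with NULL
  - task 8 (Audit): project_id=2 -> matches Helix
All 8 rows appear; 2 have NULL project.

SQL:
SELECT a.name, b.name AS project
FROM tasks a
LEFT JOIN projects b ON a.project_id = b.id

Result:
name     | project
---------+--------
Research | Helix  
Design   | Helix  
Plan     | Vega   
Review   | Zeta   
Migrate  | Helix  
Optimize | NULL   
Refactor | NULL   
Audit    | Helix  


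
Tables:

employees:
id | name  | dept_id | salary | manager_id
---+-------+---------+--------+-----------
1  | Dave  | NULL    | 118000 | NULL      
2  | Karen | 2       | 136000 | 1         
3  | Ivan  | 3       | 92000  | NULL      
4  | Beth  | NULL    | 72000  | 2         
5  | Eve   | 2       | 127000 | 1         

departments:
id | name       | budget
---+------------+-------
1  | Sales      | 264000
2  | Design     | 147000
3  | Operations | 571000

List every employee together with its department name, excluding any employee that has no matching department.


INNER JOIN keeps only employees rows whose dept_id matches an id in departments. Walk through each employee:
  - employee 1 (Dave): dept_id=NULL, no match -> dropped
  - employee 2 (Karen): dept_id=2 -> matches Design
  - employee 3 (Ivan): dept_id=3 -> matches Operations
  - employee 4 (Beth): dept_id=NULL, no match -> dropped
  - employee 5 (Eve): dept_id=2 -> matches Design
So 2 of 5 rows are dropped.

SQL:
SELECT a.name, b.name AS department
FROM employees a
INNER JOIN departments b ON a.dept_id = b.id

Result:
name  | department
------+-----------
Karen | Design    
Ivan  | Operations
Eve   | Design    


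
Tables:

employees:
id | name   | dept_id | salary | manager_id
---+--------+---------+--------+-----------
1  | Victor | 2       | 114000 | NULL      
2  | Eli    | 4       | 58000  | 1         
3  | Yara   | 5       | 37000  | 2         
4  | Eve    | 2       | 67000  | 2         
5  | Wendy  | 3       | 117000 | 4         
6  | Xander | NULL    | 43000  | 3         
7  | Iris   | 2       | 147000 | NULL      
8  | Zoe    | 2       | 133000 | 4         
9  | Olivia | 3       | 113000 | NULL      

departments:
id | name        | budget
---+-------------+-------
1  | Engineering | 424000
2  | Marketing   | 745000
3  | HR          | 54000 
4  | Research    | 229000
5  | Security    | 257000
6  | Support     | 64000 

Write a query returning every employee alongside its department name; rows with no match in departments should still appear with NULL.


LEFT JOIN keeps every row from employees (the left table); where dept_id has no match in departments, the department columns become NULL. Walk through each employee:
  - employee 1 (Victor): dept_id=2 -> matches Marketing
  - employee 2 (Eli): dept_id=4 -> matches Research
  - employee 3 (Yara): dept_id=5 -> matches Security
  - employee 4 (Eve): dept_id=2 -> matches Marketing
  - employee 5 (Wendy): dept_id=3 -> matches HR
  - employee 6 (Xander): dept_id=NULL, no match -> kept with NULL
  - employee 7 (Iris): dept_id=2 -> matches Marketing
  - employee 8 (Zoe): dept_id=2 -> matches Marketing
  - employee 9 (Olivia): dept_id=3 -> matches HR
All 9 rows appear; 1 has NULL department.

SQL:
SELECT a.name, b.name AS department
FROM employees a
LEFT JOIN departments b ON a.dept_id = b.id

Result:
name   | department
-------+-----------
Victor | Marketing 
Eli    | Research  
Yara   | Security  
Eve    | Marketing 
Wendy  | HR        
Xander | NULL      
Iris   | Marketing 
Zoe    | Marketing 
Olivia | HR        


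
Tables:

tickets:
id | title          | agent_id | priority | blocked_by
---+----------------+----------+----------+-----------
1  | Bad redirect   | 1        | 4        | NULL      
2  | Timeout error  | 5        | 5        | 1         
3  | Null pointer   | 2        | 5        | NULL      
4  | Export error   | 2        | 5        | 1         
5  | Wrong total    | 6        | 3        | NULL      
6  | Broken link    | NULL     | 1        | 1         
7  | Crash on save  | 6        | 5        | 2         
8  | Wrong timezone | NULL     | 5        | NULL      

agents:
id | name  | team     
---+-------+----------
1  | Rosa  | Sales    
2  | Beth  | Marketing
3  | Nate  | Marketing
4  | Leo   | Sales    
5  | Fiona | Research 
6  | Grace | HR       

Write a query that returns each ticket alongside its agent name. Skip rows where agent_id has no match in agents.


INNER JOIN keeps only tickets rows whose agent_id matches an id in agents. Walk through each ticket:
  - ticket 1 (Bad redirect): agent_id=1 -> matches Rosa
  - ticket 2 (Timeout error): agent_id=5 -> matches Fiona
  - ticket 3 (Null pointer): agent_id=2 -> matches Beth
  - ticket 4 (Export error): agent_id=2 -> matches Beth
  - ticket 5 (Wrong total): agent_id=6 -> matches Grace
  - ticket 6 (Broken link): agent_id=NULL, no match -> dropped
  - ticket 7 (Crash on save): agent_id=6 -> matches Grace
  - ticket 8 (Wrong timezone): agent_id=NULL, no match -> dropped
So 2 of 8 rows are dropped.

SQL:
SELECT a.title, b.name AS agent
FROM tickets a
INNER JOIN agents b ON a.agent_id = b.id

Result:
title         | agent
--------------+------
Bad redirect  | Rosa 
Timeout error | Fiona
Null pointer  | Beth 
Export error  | Beth 
Wrong total   | Grace
Crash on save | Grace


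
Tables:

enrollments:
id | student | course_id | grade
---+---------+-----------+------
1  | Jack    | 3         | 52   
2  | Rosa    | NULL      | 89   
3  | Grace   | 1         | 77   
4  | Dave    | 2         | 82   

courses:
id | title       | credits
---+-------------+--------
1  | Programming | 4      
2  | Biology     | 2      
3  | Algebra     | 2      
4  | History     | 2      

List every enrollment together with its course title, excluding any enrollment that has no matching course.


INNER JOIN keeps only enrollments rows whose course_id matches an id in courses. Walk through each enrollment:
  - enrollment 1 (Jack): course_id=3 -> matches Algebra
  - enrollment 2 (Rosa): course_id=NULL, no match -> dropped
  - enrollment 3 (Grace): course_id=1 -> matches Programming
  - enrollment 4 (Dave): course_id=2 -> matches Biology
So 1 of 4 rows is dropped.

SQL:
SELECT a.student, b.title AS course
FROM enrollments a
INNER JOIN courses b ON a.course_id = b.id

Result:
student | course     
--------+------------
Jack    | Algebra    
Grace   | Programming
Dave    | Biology    


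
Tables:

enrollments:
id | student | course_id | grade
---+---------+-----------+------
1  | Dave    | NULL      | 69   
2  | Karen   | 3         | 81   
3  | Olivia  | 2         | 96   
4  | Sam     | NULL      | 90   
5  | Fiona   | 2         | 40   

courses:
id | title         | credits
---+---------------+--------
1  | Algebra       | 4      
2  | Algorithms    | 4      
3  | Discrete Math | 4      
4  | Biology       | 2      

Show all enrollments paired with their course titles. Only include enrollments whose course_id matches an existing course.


INNER JOIN keeps only enrollments rows whose course_id matches an id in courses. Walk through each enrollment:
  - enrollment 1 (Dave): course_id=NULL, no match -> dropped
  - enrollment 2 (Karen): course_id=3 -> matches Discrete Math
  - enrollment 3 (Olivia): course_id=2 -> matches Algorithms
  - enrollment 4 (Sam): course_id=NULL, no match -> dropped
  - enrollment 5 (Fiona): course_id=2 -> matches Algorithms
So 2 of 5 rows are dropped.

SQL:
SELECT a.student, b.title AS course
FROM enrollments a
INNER JOIN courses b ON a.course_id = b.id

Result:
student | course       
--------+--------------
Karen   | Discrete Math
Olivia  | Algorithms   
Fiona   | Algorithms   
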